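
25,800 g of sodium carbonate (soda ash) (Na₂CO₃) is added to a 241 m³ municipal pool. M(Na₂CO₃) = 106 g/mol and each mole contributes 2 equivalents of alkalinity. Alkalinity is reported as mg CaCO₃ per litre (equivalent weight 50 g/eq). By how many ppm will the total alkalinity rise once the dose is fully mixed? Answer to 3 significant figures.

101 ppm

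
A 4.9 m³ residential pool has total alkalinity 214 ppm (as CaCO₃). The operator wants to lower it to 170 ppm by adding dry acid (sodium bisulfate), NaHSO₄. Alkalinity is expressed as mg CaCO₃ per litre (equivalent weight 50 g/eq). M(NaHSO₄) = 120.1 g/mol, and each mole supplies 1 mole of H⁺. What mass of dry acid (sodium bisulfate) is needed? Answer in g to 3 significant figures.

518 g

Volume: 4.9 m³ = 4,900 L.
Alkalinity to neutralize: (214 − 170) = 44 mg/L as CaCO₃ × 4,900 L = 215.6 g as CaCO₃.
Equivalents of H⁺ required: 215.6 ÷ 50 g/eq = 4.312 eq = 4.312 mol NaHSO₄.
Mass of NaHSO₄: 4.312 × 120.1 = 517.9 g.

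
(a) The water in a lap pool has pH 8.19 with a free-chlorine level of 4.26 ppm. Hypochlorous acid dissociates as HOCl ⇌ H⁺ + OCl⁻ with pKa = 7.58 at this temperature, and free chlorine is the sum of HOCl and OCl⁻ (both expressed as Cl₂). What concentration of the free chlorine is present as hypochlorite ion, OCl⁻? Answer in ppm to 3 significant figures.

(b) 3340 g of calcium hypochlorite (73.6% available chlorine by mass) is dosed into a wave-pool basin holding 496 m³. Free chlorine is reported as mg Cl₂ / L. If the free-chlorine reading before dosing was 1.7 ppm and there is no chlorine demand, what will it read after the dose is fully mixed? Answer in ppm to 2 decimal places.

(a) [OCl⁻]/[HOCl] = 10^(pH − pKa) = 10^(8.19 − 7.58) = 10^0.61 = 4.074.
(a) Fraction as HOCl = 1 / (1 + 4.074) = 0.1971.
(a) OCl⁻ = (1 − 0.1971) × 4.26 ppm = 3.42 ppm.

(b) Volume: 496 m³ = 496,000 L.
(b) Available chlorine delivered: 3340 g × 0.736 = 2458 g as Cl₂.
(b) Concentration rise: 2458 g / 496,000 L = 4.956 mg/L = 4.96 ppm.
(b) Final FC: 1.7 + 4.96 = 6.66 ppm.

(a) 3.42 ppm; (b) 6.66 ppm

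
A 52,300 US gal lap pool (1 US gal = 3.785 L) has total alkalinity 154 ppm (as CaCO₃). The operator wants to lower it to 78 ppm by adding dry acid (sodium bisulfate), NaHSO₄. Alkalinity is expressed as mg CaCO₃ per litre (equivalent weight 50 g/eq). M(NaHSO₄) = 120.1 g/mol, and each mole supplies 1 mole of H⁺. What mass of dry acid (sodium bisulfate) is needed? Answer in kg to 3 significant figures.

Volume: 52,300 US gal × 3.785 L/gal = 197,956 L.
Alkalinity to neutralize: (154 − 78) = 76 mg/L as CaCO₃ × 197,956 L = 15,040 g as CaCO₃.
Equivalents of H⁺ required: 15,040 ÷ 50 g/eq = 300.9 eq = 300.9 mol NaHSO₄.
Mass of NaHSO₄: 300.9 × 120.1 = 36,140 g.

36.1 kg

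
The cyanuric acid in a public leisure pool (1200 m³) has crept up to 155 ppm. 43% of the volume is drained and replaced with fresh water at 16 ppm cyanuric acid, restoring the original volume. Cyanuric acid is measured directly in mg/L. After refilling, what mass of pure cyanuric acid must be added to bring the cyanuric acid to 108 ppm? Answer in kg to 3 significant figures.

15.3 kg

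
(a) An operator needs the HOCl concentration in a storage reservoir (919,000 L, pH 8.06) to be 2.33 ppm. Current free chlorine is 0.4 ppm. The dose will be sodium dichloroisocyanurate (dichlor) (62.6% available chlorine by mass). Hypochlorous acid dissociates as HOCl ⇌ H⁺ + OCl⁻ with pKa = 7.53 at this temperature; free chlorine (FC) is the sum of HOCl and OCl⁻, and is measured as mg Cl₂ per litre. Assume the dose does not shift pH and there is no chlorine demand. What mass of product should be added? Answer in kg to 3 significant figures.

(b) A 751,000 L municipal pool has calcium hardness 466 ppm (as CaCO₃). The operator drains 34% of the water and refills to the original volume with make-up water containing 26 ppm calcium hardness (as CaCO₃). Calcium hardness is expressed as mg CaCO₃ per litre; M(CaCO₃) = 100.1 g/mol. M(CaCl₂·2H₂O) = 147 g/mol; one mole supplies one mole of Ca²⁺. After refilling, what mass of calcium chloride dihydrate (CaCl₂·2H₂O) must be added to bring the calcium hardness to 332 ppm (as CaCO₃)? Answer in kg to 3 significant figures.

(a) 14.4 kg; (b) 17.2 kg

(a) [OCl⁻]/[HOCl] = 10^(pH − pKa) = 10^(8.06 − 7.53) = 3.388; fraction as HOCl = 1/(1 + 3.388) = 0.2279.
(a) Free chlorine required for 2.33 ppm HOCl: 2.33 / 0.2279 = 10.23 ppm.
(a) FC to add: 10.23 − 0.4 = 9.825 mg/L as Cl₂.
(a) Cl₂ equivalent: 9.825 mg/L × 919,000 L = 9029 g.
(a) Product at 62.6% available Cl: 9029 / 0.626 = 14,420 g.

(b) After draining 34% and refilling: 466 × 0.66 + 26 × 0.34 = 316.4 ppm.
(b) Deficit to target: 332 − 316.4 = 15.6 mg/L.
(b) As CaCO₃: 15.6 mg/L × 751,000 L = 11,720 g; ÷ 100.1 = 117 mol Ca²⁺.
(b) Mass: 117 × 147 = 17,200 g.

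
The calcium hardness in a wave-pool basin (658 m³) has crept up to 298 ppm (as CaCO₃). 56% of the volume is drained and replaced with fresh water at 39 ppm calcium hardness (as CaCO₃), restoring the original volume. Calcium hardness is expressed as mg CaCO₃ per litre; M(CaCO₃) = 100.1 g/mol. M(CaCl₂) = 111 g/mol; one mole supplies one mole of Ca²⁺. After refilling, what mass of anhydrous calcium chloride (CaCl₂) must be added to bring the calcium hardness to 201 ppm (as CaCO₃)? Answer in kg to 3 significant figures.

Volume: 658 m³ = 658,000 L.
After draining 56% and refilling: 298 × 0.44 + 39 × 0.56 = 152.96 ppm.
Deficit to target: 201 − 152.96 = 48.04 mg/L.
As CaCO₃: 48.04 mg/L × 658,000 L = 31,610 g; ÷ 100.1 = 315.8 mol Ca²⁺.
Mass: 315.8 × 111 = 35,050 g.

35.1 kg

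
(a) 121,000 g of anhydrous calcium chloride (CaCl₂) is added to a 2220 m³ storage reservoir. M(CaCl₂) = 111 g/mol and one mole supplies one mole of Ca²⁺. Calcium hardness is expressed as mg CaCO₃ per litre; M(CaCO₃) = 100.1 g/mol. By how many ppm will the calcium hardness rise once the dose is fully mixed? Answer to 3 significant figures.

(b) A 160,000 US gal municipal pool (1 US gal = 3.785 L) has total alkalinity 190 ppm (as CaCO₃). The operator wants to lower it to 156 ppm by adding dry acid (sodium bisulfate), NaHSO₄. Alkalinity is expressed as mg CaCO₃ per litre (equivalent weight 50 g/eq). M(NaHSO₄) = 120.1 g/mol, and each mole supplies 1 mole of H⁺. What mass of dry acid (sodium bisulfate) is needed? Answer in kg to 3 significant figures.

(a) 49.2 ppm; (b) 49.5 kg

(a) Volume: 2220 m³ = 2,220,000 L.
(a) Moles of Ca²⁺: 121,000 g ÷ 111 g/mol = 1090 mol.
(a) As CaCO₃: 1090 mol × 100.1 g/mol = 109,100 g.
(a) Rise: 109,100 g / 2,220,000 L × 1000 = 49.15 mg/L.

(b) Volume: 160,000 US gal × 3.785 L/gal = 605,600 L.
(b) Alkalinity to neutralize: (190 − 156) = 34 mg/L as CaCO₃ × 605,600 L = 20,590 g as CaCO₃.
(b) Equivalents of H⁺ required: 20,590 ÷ 50 g/eq = 411.8 eq = 411.8 mol NaHSO₄.
(b) Mass of NaHSO₄: 411.8 × 120.1 = 49,460 g.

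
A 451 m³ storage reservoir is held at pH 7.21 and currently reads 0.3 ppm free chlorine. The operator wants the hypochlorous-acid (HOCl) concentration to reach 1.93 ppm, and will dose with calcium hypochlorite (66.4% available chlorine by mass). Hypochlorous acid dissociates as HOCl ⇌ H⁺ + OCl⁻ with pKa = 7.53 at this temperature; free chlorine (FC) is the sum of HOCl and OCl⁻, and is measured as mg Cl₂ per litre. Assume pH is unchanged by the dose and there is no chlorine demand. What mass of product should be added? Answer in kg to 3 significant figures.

Volume: 451 m³ = 451,000 L.
[OCl⁻]/[HOCl] = 10^(pH − pKa) = 10^(7.21 − 7.53) = 0.4786; fraction as HOCl = 1/(1 + 0.4786) = 0.6763.
Free chlorine required for 1.93 ppm HOCl: 1.93 / 0.6763 = 2.854 ppm.
FC to add: 2.854 − 0.3 = 2.554 mg/L as Cl₂.
Cl₂ equivalent: 2.554 mg/L × 451,000 L = 1152 g.
Product at 66.4% available Cl: 1152 / 0.664 = 1735 g.

1.73 kg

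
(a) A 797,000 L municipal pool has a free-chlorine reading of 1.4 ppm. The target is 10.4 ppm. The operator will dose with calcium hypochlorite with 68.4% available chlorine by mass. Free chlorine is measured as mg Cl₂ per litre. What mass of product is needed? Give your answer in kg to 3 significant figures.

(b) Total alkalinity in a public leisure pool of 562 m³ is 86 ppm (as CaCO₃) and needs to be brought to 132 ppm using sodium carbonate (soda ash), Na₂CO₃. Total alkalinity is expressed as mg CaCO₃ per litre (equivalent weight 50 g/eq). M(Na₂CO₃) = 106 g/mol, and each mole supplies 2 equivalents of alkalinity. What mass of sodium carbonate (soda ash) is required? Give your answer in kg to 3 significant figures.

(a) Chlorine deficit: 10.4 − 1.4 = 9 ppm = 9 mg/L as Cl₂.
(a) Cl₂ equivalent needed: 9 mg/L × 797,000 L = 7,173,000 mg = 7173 g.
(a) Product at 68.4% available chlorine: 7173 / 0.684 = 10,490 g.

(b) Volume: 562 m³ = 562,000 L.
(b) Alkalinity to add: (132 − 86) = 46 mg/L as CaCO₃ × 562,000 L = 25,850 g as CaCO₃.
(b) Equivalents: 25,850 g ÷ 50 g/eq = 517 eq.
(b) Each mole of Na₂CO₃ supplies 2 eq, so 517 / 2 = 258.5 mol.
(b) Mass: 258.5 mol × 106 g/mol = 27,400 g.

(a) 10.5 kg; (b) 27.4 kg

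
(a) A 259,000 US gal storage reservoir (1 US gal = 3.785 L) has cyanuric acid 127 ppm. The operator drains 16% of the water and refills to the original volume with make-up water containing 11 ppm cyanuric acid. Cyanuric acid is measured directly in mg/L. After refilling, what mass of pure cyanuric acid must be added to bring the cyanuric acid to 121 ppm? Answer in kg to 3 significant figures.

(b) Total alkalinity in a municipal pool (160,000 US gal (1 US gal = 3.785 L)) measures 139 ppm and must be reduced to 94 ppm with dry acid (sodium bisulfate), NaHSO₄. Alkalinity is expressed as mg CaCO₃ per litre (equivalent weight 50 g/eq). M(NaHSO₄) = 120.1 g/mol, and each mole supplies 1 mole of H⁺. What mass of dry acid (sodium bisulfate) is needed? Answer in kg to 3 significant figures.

(a) Volume: 259,000 US gal × 3.785 L/gal = 980,315 L.
(a) After draining 16% and refilling: 127 × 0.84 + 11 × 0.16 = 108.44 ppm.
(a) Deficit to target: 121 − 108.44 = 12.56 mg/L.
(a) Mass: 12.56 mg/L × 980,315 L = 12,310 g cyanuric acid.

(b) Volume: 160,000 US gal × 3.785 L/gal = 605,600 L.
(b) Alkalinity to neutralize: (139 − 94) = 45 mg/L as CaCO₃ × 605,600 L = 27,250 g as CaCO₃.
(b) Equivalents of H⁺ required: 27,250 ÷ 50 g/eq = 545 eq = 545 mol NaHSO₄.
(b) Mass of NaHSO₄: 545 × 120.1 = 65,460 g.

(a) 12.3 kg; (b) 65.5 kg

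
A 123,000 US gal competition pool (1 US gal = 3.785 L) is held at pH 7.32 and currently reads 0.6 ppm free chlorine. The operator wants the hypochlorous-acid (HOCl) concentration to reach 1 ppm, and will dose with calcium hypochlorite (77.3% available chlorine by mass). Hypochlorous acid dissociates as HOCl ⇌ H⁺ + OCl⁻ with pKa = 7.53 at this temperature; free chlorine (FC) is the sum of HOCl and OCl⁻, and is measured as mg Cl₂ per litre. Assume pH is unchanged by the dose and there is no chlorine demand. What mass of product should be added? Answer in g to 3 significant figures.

612 g

Volume: 123,000 US gal × 3.785 L/gal = 465,555 L.
[OCl⁻]/[HOCl] = 10^(pH − pKa) = 10^(7.32 − 7.53) = 0.6166; fraction as HOCl = 1/(1 + 0.6166) = 0.6186.
Free chlorine required for 1 ppm HOCl: 1 / 0.6186 = 1.617 ppm.
FC to add: 1.617 − 0.6 = 1.017 mg/L as Cl₂.
Cl₂ equivalent: 1.017 mg/L × 465,555 L = 473.3 g.
Product at 77.3% available Cl: 473.3 / 0.773 = 612.3 g.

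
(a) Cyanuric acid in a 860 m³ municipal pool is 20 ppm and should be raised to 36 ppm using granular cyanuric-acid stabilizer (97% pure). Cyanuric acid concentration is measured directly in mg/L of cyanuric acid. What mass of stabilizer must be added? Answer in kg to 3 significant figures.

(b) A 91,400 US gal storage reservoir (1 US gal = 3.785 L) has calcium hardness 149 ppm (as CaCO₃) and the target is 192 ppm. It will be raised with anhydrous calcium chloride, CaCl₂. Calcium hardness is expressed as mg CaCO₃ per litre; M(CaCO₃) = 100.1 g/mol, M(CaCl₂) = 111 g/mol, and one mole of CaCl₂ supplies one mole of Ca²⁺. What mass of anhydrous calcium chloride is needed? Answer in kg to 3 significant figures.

(a) 14.2 kg; (b) 16.5 kg

(a) Volume: 860 m³ = 860,000 L.
(a) CYA to add: (36 − 20) = 16 mg/L × 860,000 L = 13,760 g cyanuric acid.
(a) At 97% purity: 13,760 / 0.97 = 14,190 g product.

(b) Volume: 91,400 US gal × 3.785 L/gal = 345,949 L.
(b) Hardness to add: (192 − 149) = 43 mg/L as CaCO₃ × 345,949 L = 14,880 g as CaCO₃.
(b) Moles of Ca²⁺ (1 mol Ca²⁺ ≡ 1 mol CaCO₃): 14,880 / 100.1 g/mol = 148.6 mol.
(b) Mass of CaCl₂: 148.6 × 111 = 16,500 g.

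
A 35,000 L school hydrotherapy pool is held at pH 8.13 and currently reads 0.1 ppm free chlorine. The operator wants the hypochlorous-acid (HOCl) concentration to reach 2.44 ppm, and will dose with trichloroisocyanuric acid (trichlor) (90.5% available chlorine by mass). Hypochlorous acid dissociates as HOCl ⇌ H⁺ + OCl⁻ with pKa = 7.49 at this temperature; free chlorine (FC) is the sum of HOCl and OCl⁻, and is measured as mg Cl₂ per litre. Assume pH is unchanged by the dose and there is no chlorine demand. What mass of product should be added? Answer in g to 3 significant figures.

502 g

[OCl⁻]/[HOCl] = 10^(pH − pKa) = 10^(8.13 − 7.49) = 4.365; fraction as HOCl = 1/(1 + 4.365) = 0.1864.
Free chlorine required for 2.44 ppm HOCl: 2.44 / 0.1864 = 13.09 ppm.
FC to add: 13.09 − 0.1 = 12.99 mg/L as Cl₂.
Cl₂ equivalent: 12.99 mg/L × 35,000 L = 454.7 g.
Product at 90.5% available Cl: 454.7 / 0.905 = 502.4 g.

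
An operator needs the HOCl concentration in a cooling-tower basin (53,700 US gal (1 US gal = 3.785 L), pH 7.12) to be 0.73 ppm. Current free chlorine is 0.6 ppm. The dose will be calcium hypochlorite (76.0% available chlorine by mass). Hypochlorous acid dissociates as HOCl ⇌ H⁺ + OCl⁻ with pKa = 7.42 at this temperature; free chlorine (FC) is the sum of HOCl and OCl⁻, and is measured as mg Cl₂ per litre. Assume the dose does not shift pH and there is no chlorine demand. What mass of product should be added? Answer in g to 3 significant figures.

133 g

Volume: 53,700 US gal × 3.785 L/gal = 203,254 L.
[OCl⁻]/[HOCl] = 10^(pH − pKa) = 10^(7.12 − 7.42) = 0.5012; fraction as HOCl = 1/(1 + 0.5012) = 0.6661.
Free chlorine required for 0.73 ppm HOCl: 0.73 / 0.6661 = 1.096 ppm.
FC to add: 1.096 − 0.6 = 0.4959 mg/L as Cl₂.
Cl₂ equivalent: 0.4959 mg/L × 203,254 L = 100.8 g.
Product at 76.0% available Cl: 100.8 / 0.76 = 132.6 g.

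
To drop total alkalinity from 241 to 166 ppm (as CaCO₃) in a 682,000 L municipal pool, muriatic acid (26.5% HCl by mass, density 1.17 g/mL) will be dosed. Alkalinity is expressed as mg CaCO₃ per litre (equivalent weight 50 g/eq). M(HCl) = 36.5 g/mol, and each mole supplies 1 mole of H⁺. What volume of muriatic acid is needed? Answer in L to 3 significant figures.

Alkalinity to neutralize: (241 − 166) = 75 mg/L as CaCO₃ × 682,000 L = 51,150 g as CaCO₃.
Equivalents of H⁺ required: 51,150 ÷ 50 g/eq = 1023 eq = 1023 mol HCl.
Mass of HCl: 1023 × 36.5 = 37,340 g.
Mass of 26.5% solution: 37,340 / 0.265 = 140,900 g.
Volume: 140,900 g ÷ 1.17 g/mL = 120,400 mL.

120 L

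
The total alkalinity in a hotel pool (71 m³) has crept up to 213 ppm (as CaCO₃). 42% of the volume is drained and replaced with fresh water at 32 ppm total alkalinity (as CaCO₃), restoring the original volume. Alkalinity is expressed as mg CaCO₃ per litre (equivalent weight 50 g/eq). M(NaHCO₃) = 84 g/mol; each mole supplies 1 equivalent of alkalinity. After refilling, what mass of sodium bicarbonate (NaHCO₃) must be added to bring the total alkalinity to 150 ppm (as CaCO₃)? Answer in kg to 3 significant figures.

Volume: 71 m³ = 71,000 L.
After draining 42% and refilling: 213 × 0.58 + 32 × 0.42 = 136.98 ppm.
Deficit to target: 150 − 136.98 = 13.02 mg/L.
As CaCO₃: 13.02 mg/L × 71,000 L = 924.4 g; ÷ 50 g/eq ÷ 1 = 18.49 mol NaHCO₃.
Mass: 18.49 × 84 = 1553 g.

1.55 kg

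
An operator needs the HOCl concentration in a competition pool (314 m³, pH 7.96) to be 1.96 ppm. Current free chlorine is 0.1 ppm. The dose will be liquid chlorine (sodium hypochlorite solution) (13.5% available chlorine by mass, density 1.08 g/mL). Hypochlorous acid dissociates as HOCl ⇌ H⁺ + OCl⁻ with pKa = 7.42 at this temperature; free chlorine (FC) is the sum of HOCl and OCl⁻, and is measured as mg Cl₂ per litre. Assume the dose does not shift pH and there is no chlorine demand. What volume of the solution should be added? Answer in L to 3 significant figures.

Volume: 314 m³ = 314,000 L.
[OCl⁻]/[HOCl] = 10^(pH − pKa) = 10^(7.96 − 7.42) = 3.467; fraction as HOCl = 1/(1 + 3.467) = 0.2238.
Free chlorine required for 1.96 ppm HOCl: 1.96 / 0.2238 = 8.756 ppm.
FC to add: 8.756 − 0.1 = 8.656 mg/L as Cl₂.
Cl₂ equivalent: 8.656 mg/L × 314,000 L = 2718 g.
Product at 13.5% available Cl: 2718 / 0.135 = 20,130 g.
Volume: 20,130 g ÷ 1.08 g/mL = 18,640 mL.

18.6 L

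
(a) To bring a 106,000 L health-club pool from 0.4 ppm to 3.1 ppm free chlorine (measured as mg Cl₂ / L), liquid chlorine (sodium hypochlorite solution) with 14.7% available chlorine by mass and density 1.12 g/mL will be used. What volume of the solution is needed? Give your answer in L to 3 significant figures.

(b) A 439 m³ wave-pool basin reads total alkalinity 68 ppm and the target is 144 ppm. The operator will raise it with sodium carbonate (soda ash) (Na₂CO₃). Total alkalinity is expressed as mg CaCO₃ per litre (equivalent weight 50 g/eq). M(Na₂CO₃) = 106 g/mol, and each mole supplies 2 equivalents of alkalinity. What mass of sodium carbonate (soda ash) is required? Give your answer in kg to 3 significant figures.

(a) 1.74 L; (b) 35.4 kg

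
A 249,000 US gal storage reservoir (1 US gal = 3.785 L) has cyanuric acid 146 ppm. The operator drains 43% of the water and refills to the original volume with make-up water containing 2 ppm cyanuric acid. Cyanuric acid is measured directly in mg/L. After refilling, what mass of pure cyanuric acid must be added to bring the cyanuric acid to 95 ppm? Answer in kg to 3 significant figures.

Volume: 249,000 US gal × 3.785 L/gal = 942,465 L.
After draining 43% and refilling: 146 × 0.57 + 2 × 0.43 = 84.08 ppm.
Deficit to target: 95 − 84.08 = 10.92 mg/L.
Mass: 10.92 mg/L × 942,465 L = 10,290 g cyanuric acid.

10.3 kg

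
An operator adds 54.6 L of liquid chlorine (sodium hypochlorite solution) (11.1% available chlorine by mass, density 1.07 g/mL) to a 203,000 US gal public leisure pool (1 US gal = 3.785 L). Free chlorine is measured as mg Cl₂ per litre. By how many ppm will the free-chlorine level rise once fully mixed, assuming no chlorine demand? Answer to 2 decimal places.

8.44 ppm

Volume: 203,000 US gal × 3.785 L/gal = 768,355 L.
Mass of solution: 54.6 L × 1000 mL/L × 1.07 g/mL = 58,420 g.
Available chlorine delivered: 58,420 g × 0.111 = 6485 g as Cl₂.
Concentration rise: 6485 g / 768,355 L = 8.44 mg/L = 8.44 ppm.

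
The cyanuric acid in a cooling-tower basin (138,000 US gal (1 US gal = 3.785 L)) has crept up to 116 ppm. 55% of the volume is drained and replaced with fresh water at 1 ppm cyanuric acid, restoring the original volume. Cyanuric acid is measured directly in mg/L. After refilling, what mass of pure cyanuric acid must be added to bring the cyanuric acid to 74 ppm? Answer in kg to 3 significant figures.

11.1 kg

Volume: 138,000 US gal × 3.785 L/gal = 522,330 L.
After draining 55% and refilling: 116 × 0.45 + 1 × 0.55 = 52.75 ppm.
Deficit to target: 74 − 52.75 = 21.25 mg/L.
Mass: 21.25 mg/L × 522,330 L = 11,100 g cyanuric acid.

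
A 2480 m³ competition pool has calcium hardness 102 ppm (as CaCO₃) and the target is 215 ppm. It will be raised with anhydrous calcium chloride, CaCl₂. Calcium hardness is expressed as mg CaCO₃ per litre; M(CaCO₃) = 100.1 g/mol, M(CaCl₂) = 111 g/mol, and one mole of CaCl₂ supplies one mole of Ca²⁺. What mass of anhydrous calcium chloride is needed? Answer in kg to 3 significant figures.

Volume: 2480 m³ = 2,480,000 L.
Hardness to add: (215 − 102) = 113 mg/L as CaCO₃ × 2,480,000 L = 280,200 g as CaCO₃.
Moles of Ca²⁺ (1 mol Ca²⁺ ≡ 1 mol CaCO₃): 280,200 / 100.1 g/mol = 2800 mol.
Mass of CaCl₂: 2800 × 111 = 310,800 g.

311 kg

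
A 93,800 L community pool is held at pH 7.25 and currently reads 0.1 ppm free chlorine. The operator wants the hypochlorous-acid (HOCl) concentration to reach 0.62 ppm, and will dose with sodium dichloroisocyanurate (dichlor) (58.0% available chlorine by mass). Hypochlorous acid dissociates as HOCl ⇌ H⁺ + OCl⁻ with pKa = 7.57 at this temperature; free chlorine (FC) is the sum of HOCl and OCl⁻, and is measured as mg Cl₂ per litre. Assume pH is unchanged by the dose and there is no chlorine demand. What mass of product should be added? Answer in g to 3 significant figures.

[OCl⁻]/[HOCl] = 10^(pH − pKa) = 10^(7.25 − 7.57) = 0.4786; fraction as HOCl = 1/(1 + 0.4786) = 0.6763.
Free chlorine required for 0.62 ppm HOCl: 0.62 / 0.6763 = 0.9168 ppm.
FC to add: 0.9168 − 0.1 = 0.8168 mg/L as Cl₂.
Cl₂ equivalent: 0.8168 mg/L × 93,800 L = 76.61 g.
Product at 58.0% available Cl: 76.61 / 0.58 = 132.1 g.

132 g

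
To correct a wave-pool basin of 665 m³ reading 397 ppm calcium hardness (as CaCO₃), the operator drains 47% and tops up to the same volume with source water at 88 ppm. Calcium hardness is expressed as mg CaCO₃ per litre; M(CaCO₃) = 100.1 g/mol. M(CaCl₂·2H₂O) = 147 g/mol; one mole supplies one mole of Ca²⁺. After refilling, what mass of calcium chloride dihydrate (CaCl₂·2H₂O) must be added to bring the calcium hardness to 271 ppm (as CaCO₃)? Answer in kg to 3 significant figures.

Volume: 665 m³ = 665,000 L.
After draining 47% and refilling: 397 × 0.53 + 88 × 0.47 = 251.77 ppm.
Deficit to target: 271 − 251.77 = 19.23 mg/L.
As CaCO₃: 19.23 mg/L × 665,000 L = 12,790 g; ÷ 100.1 = 127.8 mol Ca²⁺.
Mass: 127.8 × 147 = 18,780 g.

18.8 kg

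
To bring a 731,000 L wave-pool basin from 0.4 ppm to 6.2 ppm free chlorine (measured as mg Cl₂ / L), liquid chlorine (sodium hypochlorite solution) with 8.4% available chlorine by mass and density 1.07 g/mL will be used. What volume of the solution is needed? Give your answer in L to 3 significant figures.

47.2 L

Chlorine deficit: 6.2 − 0.4 = 5.8 ppm = 5.8 mg/L as Cl₂.
Cl₂ equivalent needed: 5.8 mg/L × 731,000 L = 4,240,000 mg = 4240 g.
Product at 8.4% available chlorine: 4240 / 0.084 = 50,470 g.
Volume at density 1.07 g/mL: 50,470 g ÷ 1.07 g/mL = 47,170 mL.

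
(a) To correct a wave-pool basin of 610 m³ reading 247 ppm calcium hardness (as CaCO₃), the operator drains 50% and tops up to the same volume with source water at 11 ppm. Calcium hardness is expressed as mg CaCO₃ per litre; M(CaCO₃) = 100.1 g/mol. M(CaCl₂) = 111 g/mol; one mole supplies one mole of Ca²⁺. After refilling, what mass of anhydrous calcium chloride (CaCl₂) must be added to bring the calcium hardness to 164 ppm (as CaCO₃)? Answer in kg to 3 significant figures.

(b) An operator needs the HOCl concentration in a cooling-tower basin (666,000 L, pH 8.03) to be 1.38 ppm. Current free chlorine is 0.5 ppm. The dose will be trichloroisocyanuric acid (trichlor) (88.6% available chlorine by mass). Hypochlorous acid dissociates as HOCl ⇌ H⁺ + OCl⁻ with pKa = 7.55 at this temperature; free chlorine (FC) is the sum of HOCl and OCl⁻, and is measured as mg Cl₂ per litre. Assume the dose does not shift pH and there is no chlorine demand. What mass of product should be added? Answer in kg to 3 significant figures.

(a) 23.7 kg; (b) 3.79 kg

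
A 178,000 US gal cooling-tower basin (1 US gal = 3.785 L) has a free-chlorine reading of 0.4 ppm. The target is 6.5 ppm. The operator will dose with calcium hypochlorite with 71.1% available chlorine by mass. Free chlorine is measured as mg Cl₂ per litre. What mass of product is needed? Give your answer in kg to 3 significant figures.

5.78 kg

Volume: 178,000 US gal × 3.785 L/gal = 673,730 L.
Chlorine deficit: 6.5 − 0.4 = 6.1 ppm = 6.1 mg/L as Cl₂.
Cl₂ equivalent needed: 6.1 mg/L × 673,730 L = 4,110,000 mg = 4110 g.
Product at 71.1% available chlorine: 4110 / 0.711 = 5780 g.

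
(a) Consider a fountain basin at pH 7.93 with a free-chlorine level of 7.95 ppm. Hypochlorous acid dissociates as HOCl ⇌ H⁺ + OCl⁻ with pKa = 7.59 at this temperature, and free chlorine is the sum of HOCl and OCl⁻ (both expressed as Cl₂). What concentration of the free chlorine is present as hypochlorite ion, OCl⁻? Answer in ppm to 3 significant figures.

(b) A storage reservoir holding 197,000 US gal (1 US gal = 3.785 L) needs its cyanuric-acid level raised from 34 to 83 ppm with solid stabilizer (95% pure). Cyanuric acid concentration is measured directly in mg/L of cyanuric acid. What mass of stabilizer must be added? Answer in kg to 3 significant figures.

(a) [OCl⁻]/[HOCl] = 10^(pH − pKa) = 10^(7.93 − 7.59) = 10^0.34 = 2.188.
(a) Fraction as HOCl = 1 / (1 + 2.188) = 0.3137.
(a) OCl⁻ = (1 − 0.3137) × 7.95 ppm = 5.456 ppm.

(b) Volume: 197,000 US gal × 3.785 L/gal = 745,645 L.
(b) CYA to add: (83 − 34) = 49 mg/L × 745,645 L = 36,540 g cyanuric acid.
(b) At 95% purity: 36,540 / 0.95 = 38,460 g product.

(a) 5.46 ppm; (b) 38.5 kg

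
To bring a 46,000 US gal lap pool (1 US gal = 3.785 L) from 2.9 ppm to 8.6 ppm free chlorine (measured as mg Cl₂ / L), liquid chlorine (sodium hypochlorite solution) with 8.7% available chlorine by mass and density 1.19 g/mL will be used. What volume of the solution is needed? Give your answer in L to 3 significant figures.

Volume: 46,000 US gal × 3.785 L/gal = 174,110 L.
Chlorine deficit: 8.6 − 2.9 = 5.7 ppm = 5.7 mg/L as Cl₂.
Cl₂ equivalent needed: 5.7 mg/L × 174,110 L = 992,400 mg = 992.4 g.
Product at 8.7% available chlorine: 992.4 / 0.087 = 11,410 g.
Volume at density 1.19 g/mL: 11,410 g ÷ 1.19 g/mL = 9586 mL.

9.59 L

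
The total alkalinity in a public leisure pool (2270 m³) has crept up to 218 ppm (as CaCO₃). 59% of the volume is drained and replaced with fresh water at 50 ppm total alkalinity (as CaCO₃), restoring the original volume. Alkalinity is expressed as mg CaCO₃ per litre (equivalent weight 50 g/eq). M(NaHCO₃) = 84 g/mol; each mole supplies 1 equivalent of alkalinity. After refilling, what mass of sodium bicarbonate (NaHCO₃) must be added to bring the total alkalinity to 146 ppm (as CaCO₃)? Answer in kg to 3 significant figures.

103 kg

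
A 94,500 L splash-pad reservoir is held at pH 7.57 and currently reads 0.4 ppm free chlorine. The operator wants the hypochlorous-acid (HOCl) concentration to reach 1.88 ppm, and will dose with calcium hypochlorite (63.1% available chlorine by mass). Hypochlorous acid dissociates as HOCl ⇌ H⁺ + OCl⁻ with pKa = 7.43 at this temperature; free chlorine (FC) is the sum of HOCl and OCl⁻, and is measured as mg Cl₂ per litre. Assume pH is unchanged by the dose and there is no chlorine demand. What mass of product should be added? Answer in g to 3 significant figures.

[OCl⁻]/[HOCl] = 10^(pH − pKa) = 10^(7.57 − 7.43) = 1.38; fraction as HOCl = 1/(1 + 1.38) = 0.4201.
Free chlorine required for 1.88 ppm HOCl: 1.88 / 0.4201 = 4.475 ppm.
FC to add: 4.475 − 0.4 = 4.075 mg/L as Cl₂.
Cl₂ equivalent: 4.075 mg/L × 94,500 L = 385.1 g.
Product at 63.1% available Cl: 385.1 / 0.631 = 610.3 g.

610 g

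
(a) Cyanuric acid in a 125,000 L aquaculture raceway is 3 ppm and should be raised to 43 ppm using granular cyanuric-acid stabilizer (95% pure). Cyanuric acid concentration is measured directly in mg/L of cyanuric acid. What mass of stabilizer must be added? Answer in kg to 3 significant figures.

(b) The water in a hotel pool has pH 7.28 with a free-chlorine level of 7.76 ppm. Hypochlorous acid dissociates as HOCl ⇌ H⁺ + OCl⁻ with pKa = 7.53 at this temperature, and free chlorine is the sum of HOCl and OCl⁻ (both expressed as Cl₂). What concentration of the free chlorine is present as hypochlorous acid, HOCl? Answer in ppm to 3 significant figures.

(a) CYA to add: (43 − 3) = 40 mg/L × 125,000 L = 5000 g cyanuric acid.
(a) At 95% purity: 5000 / 0.95 = 5263 g product.

(b) [OCl⁻]/[HOCl] = 10^(pH − pKa) = 10^(7.28 − 7.53) = 10^-0.25 = 0.5623.
(b) Fraction as HOCl = 1 / (1 + 0.5623) = 0.6401.
(b) HOCl = 0.6401 × 7.76 ppm = 4.967 ppm.

(a) 5.26 kg; (b) 4.97 ppm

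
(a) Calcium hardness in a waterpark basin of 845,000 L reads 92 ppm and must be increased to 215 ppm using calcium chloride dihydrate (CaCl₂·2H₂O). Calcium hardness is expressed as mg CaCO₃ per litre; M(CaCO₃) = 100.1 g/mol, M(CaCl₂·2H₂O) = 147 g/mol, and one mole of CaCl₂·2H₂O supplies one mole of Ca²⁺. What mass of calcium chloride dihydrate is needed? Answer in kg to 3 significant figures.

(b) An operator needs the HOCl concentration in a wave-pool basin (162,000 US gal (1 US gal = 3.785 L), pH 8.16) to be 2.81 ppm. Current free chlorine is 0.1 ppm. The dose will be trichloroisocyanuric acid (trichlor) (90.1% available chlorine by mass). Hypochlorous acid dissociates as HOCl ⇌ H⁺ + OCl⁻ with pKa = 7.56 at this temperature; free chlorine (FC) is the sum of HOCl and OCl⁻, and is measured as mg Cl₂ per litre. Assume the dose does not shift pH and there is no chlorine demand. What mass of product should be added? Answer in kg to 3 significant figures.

(a) 153 kg; (b) 9.46 kg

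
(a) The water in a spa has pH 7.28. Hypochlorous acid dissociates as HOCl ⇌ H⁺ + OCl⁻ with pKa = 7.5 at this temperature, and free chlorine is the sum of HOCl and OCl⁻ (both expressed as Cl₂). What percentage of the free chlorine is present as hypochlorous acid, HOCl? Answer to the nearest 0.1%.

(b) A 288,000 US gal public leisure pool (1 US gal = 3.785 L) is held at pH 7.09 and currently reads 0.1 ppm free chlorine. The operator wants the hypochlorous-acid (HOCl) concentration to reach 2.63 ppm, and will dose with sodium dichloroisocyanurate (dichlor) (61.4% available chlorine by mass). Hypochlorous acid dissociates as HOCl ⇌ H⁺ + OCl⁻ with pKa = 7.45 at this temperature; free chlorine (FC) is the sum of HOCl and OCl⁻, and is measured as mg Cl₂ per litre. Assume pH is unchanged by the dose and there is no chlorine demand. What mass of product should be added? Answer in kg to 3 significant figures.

(a) [OCl⁻]/[HOCl] = 10^(pH − pKa) = 10^(7.28 − 7.5) = 10^-0.22 = 0.6026.
(a) Fraction as HOCl = 1 / (1 + 0.6026) = 0.624.

(b) Volume: 288,000 US gal × 3.785 L/gal = 1,090,080 L.
(b) [OCl⁻]/[HOCl] = 10^(pH − pKa) = 10^(7.09 − 7.45) = 0.4365; fraction as HOCl = 1/(1 + 0.4365) = 0.6961.
(b) Free chlorine required for 2.63 ppm HOCl: 2.63 / 0.6961 = 3.778 ppm.
(b) FC to add: 3.778 − 0.1 = 3.678 mg/L as Cl₂.
(b) Cl₂ equivalent: 3.678 mg/L × 1,090,080 L = 4009 g.
(b) Product at 61.4% available Cl: 4009 / 0.614 = 6530 g.

(a) 62.4%; (b) 6.53 kg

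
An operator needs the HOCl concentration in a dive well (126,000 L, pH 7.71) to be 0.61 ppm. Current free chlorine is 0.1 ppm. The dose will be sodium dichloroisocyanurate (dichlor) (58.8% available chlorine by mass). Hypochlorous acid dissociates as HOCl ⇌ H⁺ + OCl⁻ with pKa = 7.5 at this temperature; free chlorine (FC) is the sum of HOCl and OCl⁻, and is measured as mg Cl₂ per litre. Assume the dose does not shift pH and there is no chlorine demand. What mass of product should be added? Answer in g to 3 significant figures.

321 g

[OCl⁻]/[HOCl] = 10^(pH − pKa) = 10^(7.71 − 7.5) = 1.622; fraction as HOCl = 1/(1 + 1.622) = 0.3814.
Free chlorine required for 0.61 ppm HOCl: 0.61 / 0.3814 = 1.599 ppm.
FC to add: 1.599 − 0.1 = 1.499 mg/L as Cl₂.
Cl₂ equivalent: 1.499 mg/L × 126,000 L = 188.9 g.
Product at 58.8% available Cl: 188.9 / 0.588 = 321.3 g.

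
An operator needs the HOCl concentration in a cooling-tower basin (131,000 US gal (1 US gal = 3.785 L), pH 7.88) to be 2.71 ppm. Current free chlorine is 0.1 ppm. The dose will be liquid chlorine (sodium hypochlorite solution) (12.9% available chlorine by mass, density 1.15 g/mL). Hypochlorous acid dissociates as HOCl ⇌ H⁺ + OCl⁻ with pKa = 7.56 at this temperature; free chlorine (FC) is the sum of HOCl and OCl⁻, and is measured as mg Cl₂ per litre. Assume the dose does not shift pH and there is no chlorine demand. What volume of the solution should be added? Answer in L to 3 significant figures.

Volume: 131,000 US gal × 3.785 L/gal = 495,835 L.
[OCl⁻]/[HOCl] = 10^(pH − pKa) = 10^(7.88 − 7.56) = 2.089; fraction as HOCl = 1/(1 + 2.089) = 0.3237.
Free chlorine required for 2.71 ppm HOCl: 2.71 / 0.3237 = 8.372 ppm.
FC to add: 8.372 − 0.1 = 8.272 mg/L as Cl₂.
Cl₂ equivalent: 8.272 mg/L × 495,835 L = 4102 g.
Product at 12.9% available Cl: 4102 / 0.129 = 31,790 g.
Volume: 31,790 g ÷ 1.15 g/mL = 27,650 mL.

27.6 L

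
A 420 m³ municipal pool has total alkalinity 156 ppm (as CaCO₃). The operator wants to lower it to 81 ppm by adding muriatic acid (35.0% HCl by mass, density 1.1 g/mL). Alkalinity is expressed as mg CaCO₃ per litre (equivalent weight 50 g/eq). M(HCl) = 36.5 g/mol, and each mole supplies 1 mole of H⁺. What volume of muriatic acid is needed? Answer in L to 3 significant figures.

Volume: 420 m³ = 420,000 L.
Alkalinity to neutralize: (156 − 81) = 75 mg/L as CaCO₃ × 420,000 L = 31,500 g as CaCO₃.
Equivalents of H⁺ required: 31,500 ÷ 50 g/eq = 630 eq = 630 mol HCl.
Mass of HCl: 630 × 36.5 = 23,000 g.
Mass of 35.0% solution: 23,000 / 0.35 = 65,700 g.
Volume: 65,700 g ÷ 1.1 g/mL = 59,730 mL.

59.7 L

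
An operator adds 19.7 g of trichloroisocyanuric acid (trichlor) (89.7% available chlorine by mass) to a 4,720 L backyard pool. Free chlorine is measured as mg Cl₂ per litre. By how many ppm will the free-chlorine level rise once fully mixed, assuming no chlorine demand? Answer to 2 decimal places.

Available chlorine delivered: 19.7 g × 0.897 = 17.67 g as Cl₂.
Concentration rise: 17.67 g / 4,720 L = 3.744 mg/L = 3.74 ppm.

3.74 ppm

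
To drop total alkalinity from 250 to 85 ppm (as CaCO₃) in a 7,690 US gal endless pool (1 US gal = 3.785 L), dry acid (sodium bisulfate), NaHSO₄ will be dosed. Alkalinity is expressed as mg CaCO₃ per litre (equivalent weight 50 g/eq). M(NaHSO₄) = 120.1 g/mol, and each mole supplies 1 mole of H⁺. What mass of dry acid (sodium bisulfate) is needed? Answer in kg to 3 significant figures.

Volume: 7,690 US gal × 3.785 L/gal = 29,107 L.
Alkalinity to neutralize: (250 − 85) = 165 mg/L as CaCO₃ × 29,107 L = 4803 g as CaCO₃.
Equivalents of H⁺ required: 4803 ÷ 50 g/eq = 96.05 eq = 96.05 mol NaHSO₄.
Mass of NaHSO₄: 96.05 × 120.1 = 11,540 g.

11.5 kg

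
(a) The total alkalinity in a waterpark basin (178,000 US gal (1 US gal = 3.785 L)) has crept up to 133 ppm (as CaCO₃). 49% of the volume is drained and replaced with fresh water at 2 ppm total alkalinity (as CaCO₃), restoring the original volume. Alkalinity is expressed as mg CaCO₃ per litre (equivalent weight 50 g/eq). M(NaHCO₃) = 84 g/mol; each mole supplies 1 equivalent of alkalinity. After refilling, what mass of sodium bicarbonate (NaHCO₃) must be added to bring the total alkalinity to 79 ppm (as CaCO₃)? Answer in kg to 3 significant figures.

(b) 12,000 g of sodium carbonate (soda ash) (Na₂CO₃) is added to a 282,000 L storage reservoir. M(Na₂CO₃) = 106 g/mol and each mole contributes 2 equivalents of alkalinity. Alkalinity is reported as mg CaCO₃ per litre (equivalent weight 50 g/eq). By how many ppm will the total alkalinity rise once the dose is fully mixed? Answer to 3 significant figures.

(a) 11.5 kg; (b) 40.1 ppm

(a) Volume: 178,000 US gal × 3.785 L/gal = 673,730 L.
(a) After draining 49% and refilling: 133 × 0.51 + 2 × 0.49 = 68.81 ppm.
(a) Deficit to target: 79 − 68.81 = 10.19 mg/L.
(a) As CaCO₃: 10.19 mg/L × 673,730 L = 6865 g; ÷ 50 g/eq ÷ 1 = 137.3 mol NaHCO₃.
(a) Mass: 137.3 × 84 = 11,530 g.

(b) Moles of Na₂CO₃: 12,000 g ÷ 106 g/mol = 113.2 mol → 226.4 eq of alkalinity.
(b) As CaCO₃: 226.4 eq × 50 g/eq = 11,320 g.
(b) Rise: 11,320 g / 282,000 L × 1000 = 40.14 mg/L.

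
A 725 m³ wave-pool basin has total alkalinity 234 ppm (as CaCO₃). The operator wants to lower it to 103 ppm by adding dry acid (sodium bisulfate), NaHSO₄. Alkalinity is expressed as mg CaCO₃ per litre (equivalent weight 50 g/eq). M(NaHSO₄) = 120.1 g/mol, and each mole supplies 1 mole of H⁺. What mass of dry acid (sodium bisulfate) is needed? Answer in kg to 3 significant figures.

228 kg

Volume: 725 m³ = 725,000 L.
Alkalinity to neutralize: (234 − 103) = 131 mg/L as CaCO₃ × 725,000 L = 94,980 g as CaCO₃.
Equivalents of H⁺ required: 94,980 ÷ 50 g/eq = 1900 eq = 1900 mol NaHSO₄.
Mass of NaHSO₄: 1900 × 120.1 = 228,100 g.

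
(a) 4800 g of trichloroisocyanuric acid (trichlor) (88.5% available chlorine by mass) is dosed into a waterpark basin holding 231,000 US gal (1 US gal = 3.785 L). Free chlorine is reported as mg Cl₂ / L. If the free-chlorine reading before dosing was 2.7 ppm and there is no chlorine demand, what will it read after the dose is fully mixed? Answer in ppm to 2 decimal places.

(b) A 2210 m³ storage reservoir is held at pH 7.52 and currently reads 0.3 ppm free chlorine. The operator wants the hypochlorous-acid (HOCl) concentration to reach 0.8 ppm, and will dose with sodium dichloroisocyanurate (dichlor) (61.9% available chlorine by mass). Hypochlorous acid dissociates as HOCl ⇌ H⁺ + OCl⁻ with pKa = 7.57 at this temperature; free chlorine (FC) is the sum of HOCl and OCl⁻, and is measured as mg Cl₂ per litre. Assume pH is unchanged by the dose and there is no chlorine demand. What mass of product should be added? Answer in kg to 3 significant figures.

(a) 7.56 ppm; (b) 4.33 kg

(a) Volume: 231,000 US gal × 3.785 L/gal = 874,335 L.
(a) Available chlorine delivered: 4800 g × 0.885 = 4248 g as Cl₂.
(a) Concentration rise: 4248 g / 874,335 L = 4.859 mg/L = 4.86 ppm.
(a) Final FC: 2.7 + 4.86 = 7.56 ppm.

(b) Volume: 2210 m³ = 2,210,000 L.
(b) [OCl⁻]/[HOCl] = 10^(pH − pKa) = 10^(7.52 − 7.57) = 0.8913; fraction as HOCl = 1/(1 + 0.8913) = 0.5288.
(b) Free chlorine required for 0.8 ppm HOCl: 0.8 / 0.5288 = 1.513 ppm.
(b) FC to add: 1.513 − 0.3 = 1.213 mg/L as Cl₂.
(b) Cl₂ equivalent: 1.213 mg/L × 2,210,000 L = 2681 g.
(b) Product at 61.9% available Cl: 2681 / 0.619 = 4331 g.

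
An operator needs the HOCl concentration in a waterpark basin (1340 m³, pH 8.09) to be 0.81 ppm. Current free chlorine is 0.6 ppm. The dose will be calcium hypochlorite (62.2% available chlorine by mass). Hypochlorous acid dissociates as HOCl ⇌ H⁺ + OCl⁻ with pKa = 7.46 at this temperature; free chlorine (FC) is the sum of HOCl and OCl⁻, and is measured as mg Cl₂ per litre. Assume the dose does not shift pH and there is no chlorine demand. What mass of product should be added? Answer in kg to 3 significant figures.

7.90 kg

Volume: 1340 m³ = 1,340,000 L.
[OCl⁻]/[HOCl] = 10^(pH − pKa) = 10^(8.09 − 7.46) = 4.266; fraction as HOCl = 1/(1 + 4.266) = 0.1899.
Free chlorine required for 0.81 ppm HOCl: 0.81 / 0.1899 = 4.265 ppm.
FC to add: 4.265 − 0.6 = 3.665 mg/L as Cl₂.
Cl₂ equivalent: 3.665 mg/L × 1,340,000 L = 4911 g.
Product at 62.2% available Cl: 4911 / 0.622 = 7896 g.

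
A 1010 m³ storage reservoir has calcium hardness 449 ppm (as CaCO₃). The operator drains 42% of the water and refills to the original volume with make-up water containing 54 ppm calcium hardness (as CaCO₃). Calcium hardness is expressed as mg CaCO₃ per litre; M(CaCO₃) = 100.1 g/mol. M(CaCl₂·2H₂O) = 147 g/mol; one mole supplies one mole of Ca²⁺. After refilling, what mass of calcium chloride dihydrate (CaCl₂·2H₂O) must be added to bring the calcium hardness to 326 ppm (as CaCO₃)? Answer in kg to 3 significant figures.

63.6 kg

Volume: 1010 m³ = 1,010,000 L.
After draining 42% and refilling: 449 × 0.58 + 54 × 0.42 = 283.1 ppm.
Deficit to target: 326 − 283.1 = 42.9 mg/L.
As CaCO₃: 42.9 mg/L × 1,010,000 L = 43,330 g; ÷ 100.1 = 432.9 mol Ca²⁺.
Mass: 432.9 × 147 = 63,630 g.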